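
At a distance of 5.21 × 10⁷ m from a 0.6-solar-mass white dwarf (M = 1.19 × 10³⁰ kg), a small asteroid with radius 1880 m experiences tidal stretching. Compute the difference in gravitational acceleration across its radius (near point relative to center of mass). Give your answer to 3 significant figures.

a_tidal = 2GMr/d³
        = 2 × (6.674 × 10⁻¹¹) × (1.19 × 10³⁰) × (1880) / (5.21 × 10⁷)³
        = 2.11 m/s²

2.11 m/s²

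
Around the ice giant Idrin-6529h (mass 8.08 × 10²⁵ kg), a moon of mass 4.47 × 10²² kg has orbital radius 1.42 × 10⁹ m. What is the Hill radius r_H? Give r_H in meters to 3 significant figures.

r_H ≈ a (m/3M)^(1/3)
    = (1.42 × 10⁹) × (4.47 × 10²² / (3 × 8.08 × 10²⁵))^(1/3)
    = 8.08 × 10⁷ m

8.08 × 10⁷ m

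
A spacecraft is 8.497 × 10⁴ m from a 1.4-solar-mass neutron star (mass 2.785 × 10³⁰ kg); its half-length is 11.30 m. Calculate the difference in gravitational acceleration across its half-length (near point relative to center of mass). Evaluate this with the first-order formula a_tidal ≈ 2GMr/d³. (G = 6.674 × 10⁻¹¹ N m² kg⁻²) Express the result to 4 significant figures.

Δa = 2GMr/d³
   = 2 × (6.674 × 10⁻¹¹) × (2.785 × 10³⁰) × (11.30) / (8.497 × 10⁴)³
   = 6.847 × 10⁶ m/s²

6.847 × 10⁶ m/s²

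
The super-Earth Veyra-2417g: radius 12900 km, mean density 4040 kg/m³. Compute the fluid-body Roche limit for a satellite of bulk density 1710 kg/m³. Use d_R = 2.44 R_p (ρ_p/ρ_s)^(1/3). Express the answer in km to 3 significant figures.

41900 km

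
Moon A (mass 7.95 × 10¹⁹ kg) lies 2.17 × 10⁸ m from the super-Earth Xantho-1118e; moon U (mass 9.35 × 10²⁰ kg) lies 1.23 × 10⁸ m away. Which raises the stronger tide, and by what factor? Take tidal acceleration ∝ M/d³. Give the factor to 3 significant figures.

Compare M/d³ for the two perturbers:
Moon A: (7.95 × 10¹⁹) / (2.17 × 10⁸)³ = 7.780 × 10⁻⁶
Moon U: (9.35 × 10²⁰) / (1.23 × 10⁸)³ = 5.025 × 10⁻⁴
Ratio (larger/smaller) = 64.6

Moon U, by a factor of ≈ 64.6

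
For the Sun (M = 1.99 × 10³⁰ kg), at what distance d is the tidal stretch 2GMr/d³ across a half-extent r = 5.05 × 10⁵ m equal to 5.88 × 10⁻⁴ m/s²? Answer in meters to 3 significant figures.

6.11 × 10⁹ m

2GMr/d³ = a_tidal  ⇒  d = (2GMr / a_tidal)^(1/3)
d = (2 × 6.674×10⁻¹¹ × (1.99 × 10³⁰) × (5.05 × 10⁵) / (5.88 × 10⁻⁴))^(1/3)
  = 6.11 × 10⁹ m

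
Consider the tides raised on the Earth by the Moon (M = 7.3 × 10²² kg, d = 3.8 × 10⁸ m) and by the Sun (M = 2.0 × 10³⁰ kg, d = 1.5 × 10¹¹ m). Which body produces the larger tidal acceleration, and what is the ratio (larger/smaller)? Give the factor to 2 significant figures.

The Moon, by a factor of ≈ 2.2

Tidal acceleration ∝ M/d³, so compare M/d³ for each.
The Moon: (7.3 × 10²²) / (3.8 × 10⁸)³ = 1.330 × 10⁻³
The Sun: (2.0 × 10³⁰) / (1.5 × 10¹¹)³ = 5.926 × 10⁻⁴
Ratio (larger/smaller) = 2.2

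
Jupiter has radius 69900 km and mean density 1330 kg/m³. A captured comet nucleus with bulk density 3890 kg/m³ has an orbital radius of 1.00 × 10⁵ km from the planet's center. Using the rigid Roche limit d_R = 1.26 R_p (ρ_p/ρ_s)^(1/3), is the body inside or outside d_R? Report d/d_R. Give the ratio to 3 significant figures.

outside; d/d_R ≈ 1.62

d_R = 1.26 × (69900 km) × (1330/3890)^(1/3) = 61590 km
d/d_R = (1.00 × 10⁵) / (61590) = 1.62
Since d/d_R > 1, the body is outside the Roche limit.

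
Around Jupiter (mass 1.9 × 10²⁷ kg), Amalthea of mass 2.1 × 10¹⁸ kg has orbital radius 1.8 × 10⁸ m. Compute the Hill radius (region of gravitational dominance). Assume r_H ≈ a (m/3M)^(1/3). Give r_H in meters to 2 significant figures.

1.3 × 10⁵ m

r_H ≈ a (m/3M)^(1/3)
    = (1.8 × 10⁸) × (2.1 × 10¹⁸ / (3 × 1.9 × 10²⁷))^(1/3)
    = 1.3 × 10⁵ m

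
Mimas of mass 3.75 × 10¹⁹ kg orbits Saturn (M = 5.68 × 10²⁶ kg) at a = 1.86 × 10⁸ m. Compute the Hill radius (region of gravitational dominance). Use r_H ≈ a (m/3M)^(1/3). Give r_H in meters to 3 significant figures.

r_H ≈ a (m/3M)^(1/3)
    = (1.86 × 10⁸) × (3.75 × 10¹⁹ / (3 × 5.68 × 10²⁶))^(1/3)
    = 5.21 × 10⁵ m

5.21 × 10⁵ m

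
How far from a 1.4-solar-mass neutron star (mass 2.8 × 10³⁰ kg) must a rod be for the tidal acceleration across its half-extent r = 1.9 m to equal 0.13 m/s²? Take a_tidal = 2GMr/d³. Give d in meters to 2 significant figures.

1.8 × 10⁷ m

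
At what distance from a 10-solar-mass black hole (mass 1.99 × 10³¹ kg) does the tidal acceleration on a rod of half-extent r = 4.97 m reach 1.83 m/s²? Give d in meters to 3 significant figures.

1.93 × 10⁷ m

2GMr/d³ = a_tidal  ⇒  d = (2GMr / a_tidal)^(1/3)
d = (2 × 6.674×10⁻¹¹ × (1.99 × 10³¹) × (4.97) / (1.83))^(1/3)
  = 1.93 × 10⁷ m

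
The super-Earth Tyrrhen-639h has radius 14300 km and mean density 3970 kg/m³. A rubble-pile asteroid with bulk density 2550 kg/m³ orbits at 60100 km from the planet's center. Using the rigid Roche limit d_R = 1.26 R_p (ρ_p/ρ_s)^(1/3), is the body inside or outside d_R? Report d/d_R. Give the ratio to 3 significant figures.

outside; d/d_R ≈ 2.88

d_R = 1.26 × (14300 km) × (3970/2550)^(1/3) = 20880 km
d/d_R = (60100) / (20880) = 2.88
Since d/d_R > 1, the body is outside the Roche limit.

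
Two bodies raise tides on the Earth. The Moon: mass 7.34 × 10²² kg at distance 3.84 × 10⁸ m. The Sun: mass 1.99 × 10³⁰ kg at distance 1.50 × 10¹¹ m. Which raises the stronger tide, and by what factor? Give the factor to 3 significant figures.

Tidal stretch scales as M/d³; compute that for each body.
The Moon: (7.34 × 10²²) / (3.84 × 10⁸)³ = 1.296 × 10⁻³
The Sun: (1.99 × 10³⁰) / (1.50 × 10¹¹)³ = 5.896 × 10⁻⁴
Ratio (larger/smaller) = 2.20

The Moon, by a factor of ≈ 2.20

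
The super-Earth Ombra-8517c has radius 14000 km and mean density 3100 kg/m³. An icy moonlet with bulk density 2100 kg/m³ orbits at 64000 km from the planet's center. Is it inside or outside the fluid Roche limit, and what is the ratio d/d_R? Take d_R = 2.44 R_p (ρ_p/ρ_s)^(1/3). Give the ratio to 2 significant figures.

outside; d/d_R ≈ 1.6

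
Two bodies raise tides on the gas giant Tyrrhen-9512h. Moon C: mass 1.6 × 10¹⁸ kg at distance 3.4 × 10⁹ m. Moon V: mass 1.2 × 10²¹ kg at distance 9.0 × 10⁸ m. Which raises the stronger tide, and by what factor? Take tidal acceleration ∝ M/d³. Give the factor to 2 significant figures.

Tidal acceleration ∝ M/d³, so compare M/d³ for each.
Moon C: (1.6 × 10¹⁸) / (3.4 × 10⁹)³ = 4.071 × 10⁻¹¹
Moon V: (1.2 × 10²¹) / (9.0 × 10⁸)³ = 1.646 × 10⁻⁶
Ratio (larger/smaller) = 40000

Moon V, by a factor of ≈ 40000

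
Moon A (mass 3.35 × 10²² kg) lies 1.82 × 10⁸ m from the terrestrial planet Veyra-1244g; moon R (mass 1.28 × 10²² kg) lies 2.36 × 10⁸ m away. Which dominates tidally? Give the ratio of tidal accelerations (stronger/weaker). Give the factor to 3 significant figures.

Tidal acceleration ∝ M/d³, so compare M/d³ for each.
Moon A: (3.35 × 10²²) / (1.82 × 10⁸)³ = 5.557 × 10⁻³
Moon R: (1.28 × 10²²) / (2.36 × 10⁸)³ = 9.738 × 10⁻⁴
Ratio (larger/smaller) = 5.71

Moon A, by a factor of ≈ 5.71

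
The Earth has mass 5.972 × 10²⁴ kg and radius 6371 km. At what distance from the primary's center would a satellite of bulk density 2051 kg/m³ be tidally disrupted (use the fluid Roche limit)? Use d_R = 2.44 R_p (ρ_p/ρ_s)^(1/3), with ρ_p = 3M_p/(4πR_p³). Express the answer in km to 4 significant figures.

21610 km

ρ_p = 3M_p/(4πR_p³) = 3 × (5.972 × 10²⁴) / (4π × (6.371 × 10⁶ m)³) = 5513 kg/m³
d_R = 2.44 × 6371 km × (5513/2051)^(1/3)
    = 21610 km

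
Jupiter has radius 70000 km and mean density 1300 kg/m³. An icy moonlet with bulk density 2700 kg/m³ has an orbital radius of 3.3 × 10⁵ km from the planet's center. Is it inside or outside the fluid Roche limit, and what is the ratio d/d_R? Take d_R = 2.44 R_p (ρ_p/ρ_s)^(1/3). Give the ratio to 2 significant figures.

d_R = 2.44 × (70000 km) × (1300/2700)^(1/3) = 1.339 × 10⁵ km
d/d_R = (3.3 × 10⁵) / (1.339 × 10⁵) = 2.5
Since d/d_R > 1, the body is outside the Roche limit.

outside; d/d_R ≈ 2.5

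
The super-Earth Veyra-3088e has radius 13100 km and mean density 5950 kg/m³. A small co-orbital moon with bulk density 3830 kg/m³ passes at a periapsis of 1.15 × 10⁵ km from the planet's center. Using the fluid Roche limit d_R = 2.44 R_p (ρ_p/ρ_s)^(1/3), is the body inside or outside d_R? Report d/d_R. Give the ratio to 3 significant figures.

outside; d/d_R ≈ 3.11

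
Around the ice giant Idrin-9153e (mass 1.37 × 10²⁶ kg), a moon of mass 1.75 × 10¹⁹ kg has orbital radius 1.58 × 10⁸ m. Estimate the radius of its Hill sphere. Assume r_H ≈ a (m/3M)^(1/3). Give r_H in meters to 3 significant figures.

r_H ≈ a (m/3M)^(1/3)
    = (1.58 × 10⁸) × (1.75 × 10¹⁹ / (3 × 1.37 × 10²⁶))^(1/3)
    = 5.52 × 10⁵ m

5.52 × 10⁵ m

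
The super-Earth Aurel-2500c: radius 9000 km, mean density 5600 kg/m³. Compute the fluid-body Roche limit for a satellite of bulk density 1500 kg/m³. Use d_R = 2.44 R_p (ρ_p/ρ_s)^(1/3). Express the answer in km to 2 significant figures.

d_R = 2.44 × 9000 km × (5600/1500)^(1/3)
    = 34000 km

34000 km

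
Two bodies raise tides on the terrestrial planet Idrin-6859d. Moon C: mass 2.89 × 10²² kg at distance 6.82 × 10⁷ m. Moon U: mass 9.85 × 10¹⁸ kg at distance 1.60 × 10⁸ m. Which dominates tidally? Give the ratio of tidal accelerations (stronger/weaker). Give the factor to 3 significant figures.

Moon C, by a factor of ≈ 37900

Compare M/d³ for the two perturbers:
Moon C: (2.89 × 10²²) / (6.82 × 10⁷)³ = 9.111 × 10⁻²
Moon U: (9.85 × 10¹⁸) / (1.60 × 10⁸)³ = 2.405 × 10⁻⁶
Ratio (larger/smaller) = 37900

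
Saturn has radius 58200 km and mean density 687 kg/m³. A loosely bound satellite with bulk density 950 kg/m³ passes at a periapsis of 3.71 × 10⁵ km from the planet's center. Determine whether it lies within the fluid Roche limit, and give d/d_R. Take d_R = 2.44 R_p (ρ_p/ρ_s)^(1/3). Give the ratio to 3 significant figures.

outside; d/d_R ≈ 2.91

d_R = 2.44 × (58200 km) × (687/950)^(1/3) = 1.275 × 10⁵ km
d/d_R = (3.71 × 10⁵) / (1.275 × 10⁵) = 2.91
Since d/d_R > 1, the body is outside the Roche limit.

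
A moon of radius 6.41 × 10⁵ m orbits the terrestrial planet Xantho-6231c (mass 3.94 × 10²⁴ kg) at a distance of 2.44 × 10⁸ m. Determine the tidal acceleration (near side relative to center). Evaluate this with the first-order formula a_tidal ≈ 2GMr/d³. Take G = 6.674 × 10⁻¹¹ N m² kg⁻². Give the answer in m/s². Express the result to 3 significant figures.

2.32 × 10⁻⁵ m/s²

Differencing GM/(d−r)² and GM/d² to first order in r/d gives 2GMr/d³.
Δa = 2GMr/d³
   = 2 × (6.674 × 10⁻¹¹) × (3.94 × 10²⁴) × (6.41 × 10⁵) / (2.44 × 10⁸)³
   = 2.32 × 10⁻⁵ m/s²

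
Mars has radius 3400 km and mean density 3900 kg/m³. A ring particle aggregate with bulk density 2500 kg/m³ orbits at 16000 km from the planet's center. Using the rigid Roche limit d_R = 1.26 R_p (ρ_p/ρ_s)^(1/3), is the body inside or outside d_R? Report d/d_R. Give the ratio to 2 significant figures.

outside; d/d_R ≈ 3.2

d_R = 1.26 × (3400 km) × (3900/2500)^(1/3) = 4968 km
d/d_R = (16000) / (4968) = 3.2
Since d/d_R > 1, the body is outside the Roche limit.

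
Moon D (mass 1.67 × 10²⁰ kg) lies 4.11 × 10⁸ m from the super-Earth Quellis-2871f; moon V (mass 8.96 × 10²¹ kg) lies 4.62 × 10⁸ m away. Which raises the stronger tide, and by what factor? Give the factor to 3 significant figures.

Moon V, by a factor of ≈ 37.8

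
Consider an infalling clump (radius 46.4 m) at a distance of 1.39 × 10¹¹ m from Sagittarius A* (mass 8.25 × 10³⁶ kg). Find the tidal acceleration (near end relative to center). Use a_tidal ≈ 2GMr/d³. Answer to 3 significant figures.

1.90 × 10⁻⁵ m/s²

Δa = 2GMr/d³
   = 2 × (6.674 × 10⁻¹¹) × (8.25 × 10³⁶) × (46.4) / (1.39 × 10¹¹)³
   = 1.90 × 10⁻⁵ m/s²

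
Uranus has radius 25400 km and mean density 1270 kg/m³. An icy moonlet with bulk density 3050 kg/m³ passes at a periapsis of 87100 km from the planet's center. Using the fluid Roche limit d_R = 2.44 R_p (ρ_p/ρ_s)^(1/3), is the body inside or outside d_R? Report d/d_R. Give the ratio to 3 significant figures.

d_R = 2.44 × (25400 km) × (1270/3050)^(1/3) = 46280 km
d/d_R = (87100) / (46280) = 1.88
Since d/d_R > 1, the body is outside the Roche limit.

outside; d/d_R ≈ 1.88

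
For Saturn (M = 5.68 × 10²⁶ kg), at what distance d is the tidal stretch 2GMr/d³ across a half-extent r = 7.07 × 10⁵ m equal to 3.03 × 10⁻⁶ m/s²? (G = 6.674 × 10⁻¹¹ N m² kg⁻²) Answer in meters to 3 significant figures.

2GMr/d³ = a_tidal  ⇒  d = (2GMr / a_tidal)^(1/3)
d = (2 × 6.674×10⁻¹¹ × (5.68 × 10²⁶) × (7.07 × 10⁵) / (3.03 × 10⁻⁶))^(1/3)
  = 2.61 × 10⁹ m

2.61 × 10⁹ m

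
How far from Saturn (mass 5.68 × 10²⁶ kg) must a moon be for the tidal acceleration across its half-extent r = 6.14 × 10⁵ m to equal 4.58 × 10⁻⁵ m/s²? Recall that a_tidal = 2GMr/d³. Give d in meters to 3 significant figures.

2GMr/d³ = a_tidal  ⇒  d = (2GMr / a_tidal)^(1/3)
d = (2 × 6.674×10⁻¹¹ × (5.68 × 10²⁶) × (6.14 × 10⁵) / (4.58 × 10⁻⁵))^(1/3)
  = 1.01 × 10⁹ m

1.01 × 10⁹ m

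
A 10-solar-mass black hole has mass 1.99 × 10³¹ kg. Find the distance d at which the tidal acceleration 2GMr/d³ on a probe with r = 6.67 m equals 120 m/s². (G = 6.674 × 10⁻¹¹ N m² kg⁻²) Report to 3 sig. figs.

5.29 × 10⁶ m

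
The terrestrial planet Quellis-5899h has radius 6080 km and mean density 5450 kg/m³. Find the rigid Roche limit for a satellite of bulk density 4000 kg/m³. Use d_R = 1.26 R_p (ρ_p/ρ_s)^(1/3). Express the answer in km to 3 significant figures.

8490 km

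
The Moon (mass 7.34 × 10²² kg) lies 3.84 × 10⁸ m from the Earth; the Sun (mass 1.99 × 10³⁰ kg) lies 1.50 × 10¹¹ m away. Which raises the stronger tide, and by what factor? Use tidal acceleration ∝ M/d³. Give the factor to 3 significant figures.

Tidal stretch scales as M/d³; compute that for each body.
The Moon: (7.34 × 10²²) / (3.84 × 10⁸)³ = 1.296 × 10⁻³
The Sun: (1.99 × 10³⁰) / (1.50 × 10¹¹)³ = 5.896 × 10⁻⁴
Ratio (larger/smaller) = 2.20

The Moon, by a factor of ≈ 2.20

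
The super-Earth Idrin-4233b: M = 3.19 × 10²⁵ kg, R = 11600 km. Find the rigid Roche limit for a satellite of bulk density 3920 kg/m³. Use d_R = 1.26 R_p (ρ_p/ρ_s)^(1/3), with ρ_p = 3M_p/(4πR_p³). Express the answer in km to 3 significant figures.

15700 km

ρ_p = 3M_p/(4πR_p³) = 3 × (3.19 × 10²⁵) / (4π × (1.16 × 10⁷ m)³) = 4880 kg/m³
d_R = 1.26 × 11600 km × (4880/3920)^(1/3)
    = 15700 km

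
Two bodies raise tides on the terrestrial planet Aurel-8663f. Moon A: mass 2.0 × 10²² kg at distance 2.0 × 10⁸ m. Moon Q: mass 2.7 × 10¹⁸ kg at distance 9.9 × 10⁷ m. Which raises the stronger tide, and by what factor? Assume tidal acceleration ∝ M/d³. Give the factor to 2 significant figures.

Moon A, by a factor of ≈ 900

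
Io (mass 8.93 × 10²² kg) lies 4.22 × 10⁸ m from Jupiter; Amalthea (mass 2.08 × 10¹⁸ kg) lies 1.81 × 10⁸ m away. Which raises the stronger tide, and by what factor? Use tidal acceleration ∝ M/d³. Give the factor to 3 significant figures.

Io, by a factor of ≈ 3390

Tidal stretch scales as M/d³; compute that for each body.
Io: (8.93 × 10²²) / (4.22 × 10⁸)³ = 1.188 × 10⁻³
Amalthea: (2.08 × 10¹⁸) / (1.81 × 10⁸)³ = 3.508 × 10⁻⁷
Ratio (larger/smaller) = 3390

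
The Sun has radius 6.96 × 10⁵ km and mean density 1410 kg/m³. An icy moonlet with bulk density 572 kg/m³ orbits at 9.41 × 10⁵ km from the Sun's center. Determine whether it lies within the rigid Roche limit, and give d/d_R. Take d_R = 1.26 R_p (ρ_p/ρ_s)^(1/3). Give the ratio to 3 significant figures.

inside; d/d_R ≈ 0.794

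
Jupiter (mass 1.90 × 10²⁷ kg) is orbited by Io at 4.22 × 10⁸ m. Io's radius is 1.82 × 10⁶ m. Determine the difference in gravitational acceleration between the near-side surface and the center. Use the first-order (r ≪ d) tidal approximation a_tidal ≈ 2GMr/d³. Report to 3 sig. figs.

a_tidal = 2GMr/d³
        = 2 × (6.674 × 10⁻¹¹) × (1.90 × 10²⁷) × (1.82 × 10⁶) / (4.22 × 10⁸)³
        = 6.14 × 10⁻³ m/s²

6.14 × 10⁻³ m/s²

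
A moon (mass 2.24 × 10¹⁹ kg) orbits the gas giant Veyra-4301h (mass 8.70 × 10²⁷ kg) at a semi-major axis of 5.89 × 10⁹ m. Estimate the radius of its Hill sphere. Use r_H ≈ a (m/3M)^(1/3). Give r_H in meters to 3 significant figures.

5.60 × 10⁶ m

r_H ≈ a (m/3M)^(1/3)
    = (5.89 × 10⁹) × (2.24 × 10¹⁹ / (3 × 8.70 × 10²⁷))^(1/3)
    = 5.60 × 10⁶ m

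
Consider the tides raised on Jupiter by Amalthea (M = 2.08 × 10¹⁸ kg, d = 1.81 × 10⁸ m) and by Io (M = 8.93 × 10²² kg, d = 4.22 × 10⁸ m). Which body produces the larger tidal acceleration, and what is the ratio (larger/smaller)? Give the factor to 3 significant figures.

Compare M/d³ for the two perturbers:
Amalthea: (2.08 × 10¹⁸) / (1.81 × 10⁸)³ = 3.508 × 10⁻⁷
Io: (8.93 × 10²²) / (4.22 × 10⁸)³ = 1.188 × 10⁻³
Ratio (larger/smaller) = 3390

Io, by a factor of ≈ 3390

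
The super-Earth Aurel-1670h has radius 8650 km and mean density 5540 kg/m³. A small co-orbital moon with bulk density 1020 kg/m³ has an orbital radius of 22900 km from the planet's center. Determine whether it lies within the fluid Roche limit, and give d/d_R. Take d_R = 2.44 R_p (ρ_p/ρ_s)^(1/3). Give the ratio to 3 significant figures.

d_R = 2.44 × (8650 km) × (5540/1020)^(1/3) = 37100 km
d/d_R = (22900) / (37100) = 0.617
Since d/d_R < 1, the body is inside the Roche limit.

inside; d/d_R ≈ 0.617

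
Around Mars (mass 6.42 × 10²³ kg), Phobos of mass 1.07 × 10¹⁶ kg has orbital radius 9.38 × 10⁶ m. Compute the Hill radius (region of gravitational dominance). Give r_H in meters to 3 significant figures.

1.66 × 10⁴ m

r_H ≈ a (m/3M)^(1/3)
    = (9.38 × 10⁶) × (1.07 × 10¹⁶ / (3 × 6.42 × 10²³))^(1/3)
    = 1.66 × 10⁴ m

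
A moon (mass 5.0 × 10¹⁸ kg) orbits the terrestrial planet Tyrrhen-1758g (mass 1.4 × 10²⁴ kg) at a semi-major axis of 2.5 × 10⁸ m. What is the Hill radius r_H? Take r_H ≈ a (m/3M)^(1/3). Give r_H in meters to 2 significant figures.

2.6 × 10⁶ m

r_H ≈ a (m/3M)^(1/3)
    = (2.5 × 10⁸) × (5.0 × 10¹⁸ / (3 × 1.4 × 10²⁴))^(1/3)
    = 2.6 × 10⁶ m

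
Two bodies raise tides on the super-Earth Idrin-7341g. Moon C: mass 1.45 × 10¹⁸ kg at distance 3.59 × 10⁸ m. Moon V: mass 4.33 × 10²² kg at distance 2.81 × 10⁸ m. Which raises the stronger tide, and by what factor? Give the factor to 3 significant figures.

Moon V, by a factor of ≈ 62300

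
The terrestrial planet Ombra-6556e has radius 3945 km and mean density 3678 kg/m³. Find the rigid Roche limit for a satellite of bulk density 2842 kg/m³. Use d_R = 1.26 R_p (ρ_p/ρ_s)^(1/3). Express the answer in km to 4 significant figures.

d_R = 1.26 × 3945 km × (3678/2842)^(1/3)
    = 5417 km

5417 km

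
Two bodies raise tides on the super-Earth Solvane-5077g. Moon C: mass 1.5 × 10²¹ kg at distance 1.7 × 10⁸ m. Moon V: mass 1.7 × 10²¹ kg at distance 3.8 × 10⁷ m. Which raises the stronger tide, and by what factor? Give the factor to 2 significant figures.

Moon V, by a factor of ≈ 100

The tide-raising term goes as M/d³ (the gradient of a 1/d² field).
Moon C: (1.5 × 10²¹) / (1.7 × 10⁸)³ = 3.053 × 10⁻⁴
Moon V: (1.7 × 10²¹) / (3.8 × 10⁷)³ = 3.098 × 10⁻²
Ratio (larger/smaller) = 100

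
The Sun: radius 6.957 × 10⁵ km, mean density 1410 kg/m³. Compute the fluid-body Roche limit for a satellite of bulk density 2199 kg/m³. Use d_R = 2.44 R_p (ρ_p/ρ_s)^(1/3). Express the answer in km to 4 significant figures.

d_R = 2.44 × 6.957 × 10⁵ km × (1410/2199)^(1/3)
    = 1.464 × 10⁶ km

1.464 × 10⁶ km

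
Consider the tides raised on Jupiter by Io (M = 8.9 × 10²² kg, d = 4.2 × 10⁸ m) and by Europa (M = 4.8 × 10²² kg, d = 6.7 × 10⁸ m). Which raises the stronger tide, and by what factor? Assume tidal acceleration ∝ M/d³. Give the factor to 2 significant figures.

Io, by a factor of ≈ 7.5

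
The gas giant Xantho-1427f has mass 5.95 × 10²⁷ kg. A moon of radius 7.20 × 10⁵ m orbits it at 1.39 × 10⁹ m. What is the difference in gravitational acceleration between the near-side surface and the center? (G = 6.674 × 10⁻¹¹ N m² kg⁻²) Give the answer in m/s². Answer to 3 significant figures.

Δa = 2GMr/d³
   = 2 × (6.674 × 10⁻¹¹) × (5.95 × 10²⁷) × (7.20 × 10⁵) / (1.39 × 10⁹)³
   = 2.13 × 10⁻⁴ m/s²

2.13 × 10⁻⁴ m/s²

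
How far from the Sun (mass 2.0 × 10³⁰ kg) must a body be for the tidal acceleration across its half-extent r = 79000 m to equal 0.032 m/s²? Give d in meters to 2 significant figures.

8.7 × 10⁸ m

2GMr/d³ = a_tidal  ⇒  d = (2GMr / a_tidal)^(1/3)
d = (2 × 6.674×10⁻¹¹ × (2.0 × 10³⁰) × (79000) / (0.032))^(1/3)
  = 8.7 × 10⁸ m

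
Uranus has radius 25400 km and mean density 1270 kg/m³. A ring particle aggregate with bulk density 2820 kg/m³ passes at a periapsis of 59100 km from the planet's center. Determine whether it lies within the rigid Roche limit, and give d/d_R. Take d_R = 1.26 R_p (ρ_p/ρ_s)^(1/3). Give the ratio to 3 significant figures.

outside; d/d_R ≈ 2.41

d_R = 1.26 × (25400 km) × (1270/2820)^(1/3) = 24530 km
d/d_R = (59100) / (24530) = 2.41
Since d/d_R > 1, the body is outside the Roche limit.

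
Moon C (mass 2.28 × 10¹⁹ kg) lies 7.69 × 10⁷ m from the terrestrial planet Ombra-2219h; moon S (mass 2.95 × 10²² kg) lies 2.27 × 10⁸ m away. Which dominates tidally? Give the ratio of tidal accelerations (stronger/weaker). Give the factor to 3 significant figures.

Moon S, by a factor of ≈ 50.3

Tidal stretch scales as M/d³; compute that for each body.
Moon C: (2.28 × 10¹⁹) / (7.69 × 10⁷)³ = 5.014 × 10⁻⁵
Moon S: (2.95 × 10²²) / (2.27 × 10⁸)³ = 2.522 × 10⁻³
Ratio (larger/smaller) = 50.3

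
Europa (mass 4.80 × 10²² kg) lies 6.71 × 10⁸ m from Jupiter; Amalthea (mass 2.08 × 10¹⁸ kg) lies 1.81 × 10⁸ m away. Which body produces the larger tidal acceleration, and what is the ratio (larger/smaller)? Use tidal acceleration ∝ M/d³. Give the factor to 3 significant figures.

Europa, by a factor of ≈ 453

Compare M/d³ for the two perturbers:
Europa: (4.80 × 10²²) / (6.71 × 10⁸)³ = 1.589 × 10⁻⁴
Amalthea: (2.08 × 10¹⁸) / (1.81 × 10⁸)³ = 3.508 × 10⁻⁷
Ratio (larger/smaller) = 453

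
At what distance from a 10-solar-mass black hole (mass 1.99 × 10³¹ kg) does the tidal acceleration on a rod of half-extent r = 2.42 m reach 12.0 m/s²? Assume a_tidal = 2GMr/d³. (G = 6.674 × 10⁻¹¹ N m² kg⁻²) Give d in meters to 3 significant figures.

2GMr/d³ = a_tidal  ⇒  d = (2GMr / a_tidal)^(1/3)
d = (2 × 6.674×10⁻¹¹ × (1.99 × 10³¹) × (2.42) / (12.0))^(1/3)
  = 8.12 × 10⁶ m

8.12 × 10⁶ m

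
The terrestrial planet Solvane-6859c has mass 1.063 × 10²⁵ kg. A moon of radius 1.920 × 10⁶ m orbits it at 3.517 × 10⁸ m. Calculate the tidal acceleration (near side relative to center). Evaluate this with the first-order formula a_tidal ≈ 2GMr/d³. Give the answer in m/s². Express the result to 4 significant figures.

Differencing GM/(d−r)² and GM/d² to first order in r/d gives 2GMr/d³.
Δg = 2GMr/d³
   = 2 × (6.674 × 10⁻¹¹) × (1.063 × 10²⁵) × (1.920 × 10⁶) / (3.517 × 10⁸)³
   = 6.262 × 10⁻⁵ m/s²

6.262 × 10⁻⁵ m/s²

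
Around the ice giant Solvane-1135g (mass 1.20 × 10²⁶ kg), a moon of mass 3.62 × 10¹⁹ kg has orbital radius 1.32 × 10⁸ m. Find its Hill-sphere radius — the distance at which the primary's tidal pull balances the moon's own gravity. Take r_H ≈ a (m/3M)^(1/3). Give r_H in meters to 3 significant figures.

6.14 × 10⁵ m

r_H ≈ a (m/3M)^(1/3)
    = (1.32 × 10⁸) × (3.62 × 10¹⁹ / (3 × 1.20 × 10²⁶))^(1/3)
    = 6.14 × 10⁵ m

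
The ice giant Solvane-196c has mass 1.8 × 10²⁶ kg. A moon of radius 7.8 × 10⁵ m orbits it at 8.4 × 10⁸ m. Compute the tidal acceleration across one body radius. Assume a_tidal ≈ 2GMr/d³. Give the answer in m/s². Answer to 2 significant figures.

3.2 × 10⁻⁵ m/s²

Δa = 2GMr/d³
   = 2 × (6.674 × 10⁻¹¹) × (1.8 × 10²⁶) × (7.8 × 10⁵) / (8.4 × 10⁸)³
   = 3.2 × 10⁻⁵ m/s²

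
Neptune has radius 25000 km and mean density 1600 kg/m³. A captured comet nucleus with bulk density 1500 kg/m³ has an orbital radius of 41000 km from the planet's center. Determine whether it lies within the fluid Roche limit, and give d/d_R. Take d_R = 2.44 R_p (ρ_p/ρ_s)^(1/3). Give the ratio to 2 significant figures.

d_R = 2.44 × (25000 km) × (1600/1500)^(1/3) = 62330 km
d/d_R = (41000) / (62330) = 0.66
Since d/d_R < 1, the body is inside the Roche limit.

inside; d/d_R ≈ 0.66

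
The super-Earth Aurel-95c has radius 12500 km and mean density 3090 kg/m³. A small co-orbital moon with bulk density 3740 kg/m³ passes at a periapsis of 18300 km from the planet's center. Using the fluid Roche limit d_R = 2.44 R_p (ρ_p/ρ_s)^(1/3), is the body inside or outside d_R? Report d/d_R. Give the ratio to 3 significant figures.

d_R = 2.44 × (12500 km) × (3090/3740)^(1/3) = 28620 km
d/d_R = (18300) / (28620) = 0.639
Since d/d_R < 1, the body is inside the Roche limit.

inside; d/d_R ≈ 0.639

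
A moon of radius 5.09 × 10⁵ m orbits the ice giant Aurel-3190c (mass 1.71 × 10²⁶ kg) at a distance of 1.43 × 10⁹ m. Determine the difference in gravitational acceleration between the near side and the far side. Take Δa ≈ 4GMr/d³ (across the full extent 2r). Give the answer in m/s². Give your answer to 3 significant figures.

Near-to-far spans 2r, so the tidal difference is twice the near-to-center value: 4GMr/d³.
a_tidal = 4GMr/d³
        = 4 × (6.674 × 10⁻¹¹) × (1.71 × 10²⁶) × (5.09 × 10⁵) / (1.43 × 10⁹)³
        = 7.95 × 10⁻⁶ m/s²

7.95 × 10⁻⁶ m/s²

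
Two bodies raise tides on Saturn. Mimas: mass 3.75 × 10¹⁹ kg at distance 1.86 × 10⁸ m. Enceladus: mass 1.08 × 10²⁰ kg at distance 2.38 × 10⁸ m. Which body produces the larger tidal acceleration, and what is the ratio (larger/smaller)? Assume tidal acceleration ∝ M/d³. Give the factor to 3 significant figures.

Enceladus, by a factor of ≈ 1.37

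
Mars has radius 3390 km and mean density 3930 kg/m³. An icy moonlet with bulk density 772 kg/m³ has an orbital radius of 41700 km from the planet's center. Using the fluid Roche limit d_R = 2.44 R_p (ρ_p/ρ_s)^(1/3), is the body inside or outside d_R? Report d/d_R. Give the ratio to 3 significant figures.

outside; d/d_R ≈ 2.93

d_R = 2.44 × (3390 km) × (3930/772)^(1/3) = 14230 km
d/d_R = (41700) / (14230) = 2.93
Since d/d_R > 1, the body is outside the Roche limit.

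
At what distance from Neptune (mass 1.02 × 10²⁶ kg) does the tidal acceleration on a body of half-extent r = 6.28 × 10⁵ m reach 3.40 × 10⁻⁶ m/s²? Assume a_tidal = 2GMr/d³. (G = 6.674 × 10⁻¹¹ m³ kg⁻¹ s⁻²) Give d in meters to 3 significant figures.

1.36 × 10⁹ m

2GMr/d³ = a_tidal  ⇒  d = (2GMr / a_tidal)^(1/3)
d = (2 × 6.674×10⁻¹¹ × (1.02 × 10²⁶) × (6.28 × 10⁵) / (3.40 × 10⁻⁶))^(1/3)
  = 1.36 × 10⁹ m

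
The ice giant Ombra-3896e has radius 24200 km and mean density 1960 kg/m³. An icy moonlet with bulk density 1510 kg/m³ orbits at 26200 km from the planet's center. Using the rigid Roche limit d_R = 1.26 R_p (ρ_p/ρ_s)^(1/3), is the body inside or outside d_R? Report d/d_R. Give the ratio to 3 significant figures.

d_R = 1.26 × (24200 km) × (1960/1510)^(1/3) = 33260 km
d/d_R = (26200) / (33260) = 0.788
Since d/d_R < 1, the body is inside the Roche limit.

inside; d/d_R ≈ 0.788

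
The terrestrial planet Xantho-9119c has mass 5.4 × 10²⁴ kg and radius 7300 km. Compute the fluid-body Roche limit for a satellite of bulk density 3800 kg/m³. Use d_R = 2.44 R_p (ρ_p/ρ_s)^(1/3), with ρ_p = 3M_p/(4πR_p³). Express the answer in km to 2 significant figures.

17000 km

ρ_p = 3M_p/(4πR_p³) = 3 × (5.4 × 10²⁴) / (4π × (7.3 × 10⁶ m)³) = 3300 kg/m³
d_R = 2.44 × 7300 km × (3300/3800)^(1/3)
    = 17000 km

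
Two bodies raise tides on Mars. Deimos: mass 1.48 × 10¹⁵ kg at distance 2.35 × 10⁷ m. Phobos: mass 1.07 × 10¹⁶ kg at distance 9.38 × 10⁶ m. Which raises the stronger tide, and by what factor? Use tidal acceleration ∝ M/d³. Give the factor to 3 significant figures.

Phobos, by a factor of ≈ 114

Compare M/d³ for the two perturbers:
Deimos: (1.48 × 10¹⁵) / (2.35 × 10⁷)³ = 1.140 × 10⁻⁷
Phobos: (1.07 × 10¹⁶) / (9.38 × 10⁶)³ = 1.297 × 10⁻⁵
Ratio (larger/smaller) = 114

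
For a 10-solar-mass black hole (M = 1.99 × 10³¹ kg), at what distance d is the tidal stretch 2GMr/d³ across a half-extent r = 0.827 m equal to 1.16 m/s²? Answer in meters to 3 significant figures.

1.24 × 10⁷ m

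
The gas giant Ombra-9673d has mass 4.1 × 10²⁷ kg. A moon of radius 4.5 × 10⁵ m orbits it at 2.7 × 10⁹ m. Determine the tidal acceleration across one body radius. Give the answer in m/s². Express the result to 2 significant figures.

1.3 × 10⁻⁵ m/s²

Δg = 2GMr/d³
   = 2 × (6.674 × 10⁻¹¹) × (4.1 × 10²⁷) × (4.5 × 10⁵) / (2.7 × 10⁹)³
   = 1.3 × 10⁻⁵ m/s²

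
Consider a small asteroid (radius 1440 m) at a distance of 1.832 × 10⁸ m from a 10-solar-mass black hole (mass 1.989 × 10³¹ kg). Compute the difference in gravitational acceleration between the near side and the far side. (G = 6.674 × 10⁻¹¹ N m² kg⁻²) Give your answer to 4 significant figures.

1.244 m/s²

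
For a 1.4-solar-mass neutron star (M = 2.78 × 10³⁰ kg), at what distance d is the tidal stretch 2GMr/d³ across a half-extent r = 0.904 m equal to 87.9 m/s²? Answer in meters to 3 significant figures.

2GMr/d³ = a_tidal  ⇒  d = (2GMr / a_tidal)^(1/3)
d = (2 × 6.674×10⁻¹¹ × (2.78 × 10³⁰) × (0.904) / (87.9))^(1/3)
  = 1.56 × 10⁶ m

1.56 × 10⁶ m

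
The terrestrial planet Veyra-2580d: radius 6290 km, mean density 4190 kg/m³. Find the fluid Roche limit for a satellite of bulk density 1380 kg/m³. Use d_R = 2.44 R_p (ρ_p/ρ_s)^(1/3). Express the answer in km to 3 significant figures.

22200 km

d_R = 2.44 × 6290 km × (4190/1380)^(1/3)
    = 22200 km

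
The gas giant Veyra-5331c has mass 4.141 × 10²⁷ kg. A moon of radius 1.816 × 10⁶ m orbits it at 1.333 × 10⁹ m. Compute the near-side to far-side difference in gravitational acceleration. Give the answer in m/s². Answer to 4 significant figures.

8.476 × 10⁻⁴ m/s²

Δa = 4GMr/d³
   = 4 × (6.674 × 10⁻¹¹) × (4.141 × 10²⁷) × (1.816 × 10⁶) / (1.333 × 10⁹)³
   = 8.476 × 10⁻⁴ m/s²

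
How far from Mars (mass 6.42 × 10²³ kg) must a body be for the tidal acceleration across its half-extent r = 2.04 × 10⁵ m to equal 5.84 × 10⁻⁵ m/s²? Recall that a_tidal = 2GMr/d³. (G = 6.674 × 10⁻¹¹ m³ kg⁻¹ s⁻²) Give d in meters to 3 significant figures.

2GMr/d³ = a_tidal  ⇒  d = (2GMr / a_tidal)^(1/3)
d = (2 × 6.674×10⁻¹¹ × (6.42 × 10²³) × (2.04 × 10⁵) / (5.84 × 10⁻⁵))^(1/3)
  = 6.69 × 10⁷ m

6.69 × 10⁷ m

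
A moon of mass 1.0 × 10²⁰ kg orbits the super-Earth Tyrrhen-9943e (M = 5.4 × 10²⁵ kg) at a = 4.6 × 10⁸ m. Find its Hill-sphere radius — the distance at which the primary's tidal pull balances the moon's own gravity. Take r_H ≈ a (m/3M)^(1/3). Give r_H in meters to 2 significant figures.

3.9 × 10⁶ m

r_H ≈ a (m/3M)^(1/3)
    = (4.6 × 10⁸) × (1.0 × 10²⁰ / (3 × 5.4 × 10²⁵))^(1/3)
    = 3.9 × 10⁶ m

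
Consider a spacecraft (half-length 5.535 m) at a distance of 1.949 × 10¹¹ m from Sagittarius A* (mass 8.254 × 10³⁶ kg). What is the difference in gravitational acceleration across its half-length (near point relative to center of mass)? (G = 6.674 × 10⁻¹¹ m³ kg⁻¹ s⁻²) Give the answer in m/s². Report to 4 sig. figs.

8.237 × 10⁻⁷ m/s²

Δg = 2GMr/d³
   = 2 × (6.674 × 10⁻¹¹) × (8.254 × 10³⁶) × (5.535) / (1.949 × 10¹¹)³
   = 8.237 × 10⁻⁷ m/s²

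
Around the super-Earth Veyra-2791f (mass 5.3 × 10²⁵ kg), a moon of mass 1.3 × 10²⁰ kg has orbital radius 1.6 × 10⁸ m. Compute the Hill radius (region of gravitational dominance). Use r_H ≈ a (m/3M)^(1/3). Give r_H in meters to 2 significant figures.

1.5 × 10⁶ m

r_H ≈ a (m/3M)^(1/3)
    = (1.6 × 10⁸) × (1.3 × 10²⁰ / (3 × 5.3 × 10²⁵))^(1/3)
    = 1.5 × 10⁶ m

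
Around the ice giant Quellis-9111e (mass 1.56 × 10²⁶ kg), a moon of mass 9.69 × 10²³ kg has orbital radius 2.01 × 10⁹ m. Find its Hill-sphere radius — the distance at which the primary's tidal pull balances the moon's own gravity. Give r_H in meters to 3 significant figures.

r_H ≈ a (m/3M)^(1/3)
    = (2.01 × 10⁹) × (9.69 × 10²³ / (3 × 1.56 × 10²⁶))^(1/3)
    = 2.56 × 10⁸ m

2.56 × 10⁸ m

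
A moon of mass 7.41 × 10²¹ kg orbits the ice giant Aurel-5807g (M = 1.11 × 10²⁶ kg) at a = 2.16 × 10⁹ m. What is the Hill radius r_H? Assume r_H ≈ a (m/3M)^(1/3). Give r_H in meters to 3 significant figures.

6.08 × 10⁷ m

r_H ≈ a (m/3M)^(1/3)
    = (2.16 × 10⁹) × (7.41 × 10²¹ / (3 × 1.11 × 10²⁶))^(1/3)
    = 6.08 × 10⁷ m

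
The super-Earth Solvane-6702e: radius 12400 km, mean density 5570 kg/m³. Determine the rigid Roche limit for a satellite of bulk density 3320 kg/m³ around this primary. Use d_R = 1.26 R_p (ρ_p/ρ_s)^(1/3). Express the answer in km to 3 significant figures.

d_R = 1.26 × 12400 km × (5570/3320)^(1/3)
    = 18600 km

18600 km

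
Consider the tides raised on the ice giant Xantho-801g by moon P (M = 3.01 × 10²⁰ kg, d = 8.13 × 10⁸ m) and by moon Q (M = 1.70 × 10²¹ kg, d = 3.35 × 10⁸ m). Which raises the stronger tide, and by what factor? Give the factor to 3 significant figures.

Moon Q, by a factor of ≈ 80.7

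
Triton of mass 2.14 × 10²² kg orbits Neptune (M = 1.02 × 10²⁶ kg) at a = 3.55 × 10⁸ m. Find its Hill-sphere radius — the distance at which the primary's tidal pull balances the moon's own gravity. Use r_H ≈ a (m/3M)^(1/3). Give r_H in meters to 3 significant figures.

r_H ≈ a (m/3M)^(1/3)
    = (3.55 × 10⁸) × (2.14 × 10²² / (3 × 1.02 × 10²⁶))^(1/3)
    = 1.46 × 10⁷ m

1.46 × 10⁷ m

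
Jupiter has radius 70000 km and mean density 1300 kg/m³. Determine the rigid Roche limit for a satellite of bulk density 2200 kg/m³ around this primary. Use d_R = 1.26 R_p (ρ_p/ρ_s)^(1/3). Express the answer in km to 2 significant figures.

74000 km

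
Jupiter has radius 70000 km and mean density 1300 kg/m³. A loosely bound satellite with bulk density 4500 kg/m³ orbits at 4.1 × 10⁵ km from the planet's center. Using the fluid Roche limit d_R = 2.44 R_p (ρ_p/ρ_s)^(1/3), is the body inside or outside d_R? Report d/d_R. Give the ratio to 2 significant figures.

outside; d/d_R ≈ 3.6

d_R = 2.44 × (70000 km) × (1300/4500)^(1/3) = 1.129 × 10⁵ km
d/d_R = (4.1 × 10⁵) / (1.129 × 10⁵) = 3.6
Since d/d_R > 1, the body is outside the Roche limit.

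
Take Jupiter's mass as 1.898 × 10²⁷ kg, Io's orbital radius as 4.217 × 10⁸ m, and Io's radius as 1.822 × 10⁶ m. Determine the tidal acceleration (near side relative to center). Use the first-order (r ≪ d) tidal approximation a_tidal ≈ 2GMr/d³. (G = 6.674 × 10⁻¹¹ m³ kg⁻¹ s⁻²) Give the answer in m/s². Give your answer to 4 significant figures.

6.155 × 10⁻³ m/s²

a_tidal = 2GMr/d³
        = 2 × (6.674 × 10⁻¹¹) × (1.898 × 10²⁷) × (1.822 × 10⁶) / (4.217 × 10⁸)³
        = 6.155 × 10⁻³ m/s²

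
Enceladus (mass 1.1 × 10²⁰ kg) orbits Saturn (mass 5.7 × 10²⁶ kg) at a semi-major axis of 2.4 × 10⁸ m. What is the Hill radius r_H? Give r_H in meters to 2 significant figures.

9.6 × 10⁵ m

r_H ≈ a (m/3M)^(1/3)
    = (2.4 × 10⁸) × (1.1 × 10²⁰ / (3 × 5.7 × 10²⁶))^(1/3)
    = 9.6 × 10⁵ m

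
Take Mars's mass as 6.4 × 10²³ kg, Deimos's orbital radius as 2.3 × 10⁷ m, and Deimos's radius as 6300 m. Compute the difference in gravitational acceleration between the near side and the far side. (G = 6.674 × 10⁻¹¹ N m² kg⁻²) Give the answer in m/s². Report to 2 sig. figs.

a_tidal = 4GMr/d³
        = 4 × (6.674 × 10⁻¹¹) × (6.4 × 10²³) × (6300) / (2.3 × 10⁷)³
        = 8.8 × 10⁻⁵ m/s²

8.8 × 10⁻⁵ m/s²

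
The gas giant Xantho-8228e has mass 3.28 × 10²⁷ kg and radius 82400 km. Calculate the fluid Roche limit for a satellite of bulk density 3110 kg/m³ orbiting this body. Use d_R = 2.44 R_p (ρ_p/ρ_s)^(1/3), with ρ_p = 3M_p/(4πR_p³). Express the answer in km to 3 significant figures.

1.54 × 10⁵ km

ρ_p = 3M_p/(4πR_p³) = 3 × (3.28 × 10²⁷) / (4π × (8.24 × 10⁷ m)³) = 1400 kg/m³
d_R = 2.44 × 82400 km × (1400/3110)^(1/3)
    = 1.54 × 10⁵ km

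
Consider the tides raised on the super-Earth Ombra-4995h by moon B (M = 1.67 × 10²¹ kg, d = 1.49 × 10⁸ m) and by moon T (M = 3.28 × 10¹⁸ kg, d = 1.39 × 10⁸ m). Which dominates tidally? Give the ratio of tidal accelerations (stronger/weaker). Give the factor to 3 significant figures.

Compare M/d³ for the two perturbers:
Moon B: (1.67 × 10²¹) / (1.49 × 10⁸)³ = 5.048 × 10⁻⁴
Moon T: (3.28 × 10¹⁸) / (1.39 × 10⁸)³ = 1.221 × 10⁻⁶
Ratio (larger/smaller) = 413

Moon B, by a factor of ≈ 413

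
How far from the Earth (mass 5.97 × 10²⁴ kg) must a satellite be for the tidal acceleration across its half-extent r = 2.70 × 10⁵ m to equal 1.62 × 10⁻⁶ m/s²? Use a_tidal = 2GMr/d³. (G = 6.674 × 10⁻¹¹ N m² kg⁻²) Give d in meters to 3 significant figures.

5.10 × 10⁸ m

2GMr/d³ = a_tidal  ⇒  d = (2GMr / a_tidal)^(1/3)
d = (2 × 6.674×10⁻¹¹ × (5.97 × 10²⁴) × (2.70 × 10⁵) / (1.62 × 10⁻⁶))^(1/3)
  = 5.10 × 10⁸ m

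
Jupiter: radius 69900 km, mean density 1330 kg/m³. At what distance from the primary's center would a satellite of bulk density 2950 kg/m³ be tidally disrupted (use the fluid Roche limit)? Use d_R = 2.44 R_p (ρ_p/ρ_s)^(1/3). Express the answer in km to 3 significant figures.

1.31 × 10⁵ km

d_R = 2.44 × 69900 km × (1330/2950)^(1/3)
    = 1.31 × 10⁵ km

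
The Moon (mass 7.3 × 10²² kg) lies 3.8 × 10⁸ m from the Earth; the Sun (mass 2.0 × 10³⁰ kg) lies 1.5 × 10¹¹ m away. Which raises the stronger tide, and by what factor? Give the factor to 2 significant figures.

Compare M/d³ for the two perturbers:
The Moon: (7.3 × 10²²) / (3.8 × 10⁸)³ = 1.330 × 10⁻³
The Sun: (2.0 × 10³⁰) / (1.5 × 10¹¹)³ = 5.926 × 10⁻⁴
Ratio (larger/smaller) = 2.2

The Moon, by a factor of ≈ 2.2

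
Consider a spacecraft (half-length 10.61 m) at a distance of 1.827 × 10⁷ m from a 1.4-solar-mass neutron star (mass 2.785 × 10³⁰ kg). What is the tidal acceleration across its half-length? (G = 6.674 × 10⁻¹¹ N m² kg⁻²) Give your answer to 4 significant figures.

a_tidal = 2GMr/d³
        = 2 × (6.674 × 10⁻¹¹) × (2.785 × 10³⁰) × (10.61) / (1.827 × 10⁷)³
        = 6.468 × 10⁻¹ m/s²

6.468 × 10⁻¹ m/s²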